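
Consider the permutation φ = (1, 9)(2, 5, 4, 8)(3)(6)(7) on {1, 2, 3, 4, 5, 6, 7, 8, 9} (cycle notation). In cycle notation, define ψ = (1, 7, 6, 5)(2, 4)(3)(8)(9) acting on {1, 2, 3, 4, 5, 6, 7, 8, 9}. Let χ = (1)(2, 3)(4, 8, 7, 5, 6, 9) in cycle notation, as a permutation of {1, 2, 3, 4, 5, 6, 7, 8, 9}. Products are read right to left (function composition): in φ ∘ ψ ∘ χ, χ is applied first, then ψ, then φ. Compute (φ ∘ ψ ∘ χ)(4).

Apply the permutations in order: χ(4) = 8, then ψ(8) = 8, then φ(8) = 2. So (φ ∘ ψ ∘ χ)(4) = 2.

2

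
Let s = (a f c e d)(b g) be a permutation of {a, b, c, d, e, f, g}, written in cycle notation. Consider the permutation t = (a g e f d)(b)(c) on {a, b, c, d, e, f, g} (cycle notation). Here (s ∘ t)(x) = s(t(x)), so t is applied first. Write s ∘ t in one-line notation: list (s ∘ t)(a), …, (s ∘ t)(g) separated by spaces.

Chase each element through t then s: a → g → b; b → b → g; c → c → e; d → a → f; e → f → c; f → d → a; g → e → d.
Collecting the images, s ∘ t = [b g e f c a d].

b g e f c a d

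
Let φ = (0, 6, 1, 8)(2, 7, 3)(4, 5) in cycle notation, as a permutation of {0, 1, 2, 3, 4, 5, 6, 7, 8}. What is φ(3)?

3 appears in (2, 7, 3); the next entry (wrapping around) is 2.

2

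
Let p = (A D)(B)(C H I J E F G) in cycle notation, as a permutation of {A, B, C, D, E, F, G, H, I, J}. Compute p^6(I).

I lies in the 7-cycle (C H I J E F G).
Stepping 6 places around the cycle: I → J → E → F → G → C → H.

H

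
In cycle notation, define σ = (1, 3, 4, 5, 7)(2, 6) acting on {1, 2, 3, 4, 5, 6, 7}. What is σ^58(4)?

1

4 lies in the 5-cycle (1, 3, 4, 5, 7).
Since the cycle has length 5, σ^58 acts on it the same as σ^3 (58 mod 5 = 3).
Advancing 3 steps from 4: 4 → 5 → 7 → 1.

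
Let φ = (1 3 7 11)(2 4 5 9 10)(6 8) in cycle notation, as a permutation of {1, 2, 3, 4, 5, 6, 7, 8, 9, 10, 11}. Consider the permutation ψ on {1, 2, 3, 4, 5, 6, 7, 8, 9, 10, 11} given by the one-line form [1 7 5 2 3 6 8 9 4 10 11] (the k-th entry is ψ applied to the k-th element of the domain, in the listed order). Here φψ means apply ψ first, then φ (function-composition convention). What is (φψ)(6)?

ψ(6) = 6, then φ(6) = 8; composing gives (φψ)(6) = 8.

8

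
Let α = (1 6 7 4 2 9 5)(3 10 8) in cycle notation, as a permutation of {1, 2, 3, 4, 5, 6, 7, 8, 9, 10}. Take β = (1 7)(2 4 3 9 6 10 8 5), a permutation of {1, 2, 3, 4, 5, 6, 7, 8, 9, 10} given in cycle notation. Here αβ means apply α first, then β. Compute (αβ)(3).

8

First apply α: α(3) = 10, then β(10) = 8. Thus (αβ)(3) = 8.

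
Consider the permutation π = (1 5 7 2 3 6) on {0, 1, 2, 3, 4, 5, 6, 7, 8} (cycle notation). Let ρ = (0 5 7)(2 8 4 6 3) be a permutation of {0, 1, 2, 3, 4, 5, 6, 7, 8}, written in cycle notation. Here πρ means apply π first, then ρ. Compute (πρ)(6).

1

First apply π: π(6) = 1, then ρ(1) = 1. Thus (πρ)(6) = 1.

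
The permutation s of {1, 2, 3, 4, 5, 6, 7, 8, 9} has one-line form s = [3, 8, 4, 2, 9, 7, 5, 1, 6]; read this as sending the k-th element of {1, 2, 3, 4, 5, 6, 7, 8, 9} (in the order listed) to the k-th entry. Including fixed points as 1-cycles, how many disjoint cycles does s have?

2

The cycle decomposition is (1, 3, 4, 2, 8)(5, 9, 6, 7), which has 2 cycles (counting 1-cycles).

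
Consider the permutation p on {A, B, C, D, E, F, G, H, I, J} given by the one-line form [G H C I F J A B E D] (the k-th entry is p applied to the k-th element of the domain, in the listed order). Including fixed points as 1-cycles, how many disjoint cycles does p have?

The cycle decomposition is (A, G)(B, H)(C)(D, I, E, F, J), which has 4 cycles (counting 1-cycles).

4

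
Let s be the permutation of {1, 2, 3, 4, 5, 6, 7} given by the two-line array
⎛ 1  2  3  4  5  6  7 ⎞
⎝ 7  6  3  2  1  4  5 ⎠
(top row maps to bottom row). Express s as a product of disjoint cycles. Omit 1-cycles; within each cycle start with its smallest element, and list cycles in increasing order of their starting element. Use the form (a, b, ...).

Start at 1 and follow images: 1 → 7 → 5 → 1, giving the cycle (1, 7, 5).
Continuing from each remaining unvisited element yields (1, 7, 5)(2, 6, 4).

(1, 7, 5)(2, 6, 4)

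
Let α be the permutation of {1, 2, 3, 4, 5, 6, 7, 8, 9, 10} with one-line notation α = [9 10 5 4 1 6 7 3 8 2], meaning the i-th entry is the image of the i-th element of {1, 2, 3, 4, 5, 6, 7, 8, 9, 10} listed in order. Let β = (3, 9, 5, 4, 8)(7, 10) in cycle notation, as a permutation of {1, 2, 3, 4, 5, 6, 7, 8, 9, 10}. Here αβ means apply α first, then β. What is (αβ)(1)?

5

(αβ)(1) = β(α(1)). α(1) = 9, then β(9) = 5. So (αβ)(1) = 5.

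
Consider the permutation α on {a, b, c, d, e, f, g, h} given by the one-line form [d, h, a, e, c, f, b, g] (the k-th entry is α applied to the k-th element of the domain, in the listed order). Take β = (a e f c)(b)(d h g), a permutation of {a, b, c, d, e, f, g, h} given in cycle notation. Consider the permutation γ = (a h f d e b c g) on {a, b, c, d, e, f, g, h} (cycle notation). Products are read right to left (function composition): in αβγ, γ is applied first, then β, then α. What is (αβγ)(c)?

Apply the permutations in order: γ(c) = g, then β(g) = d, then α(d) = e. So (αβγ)(c) = e.

e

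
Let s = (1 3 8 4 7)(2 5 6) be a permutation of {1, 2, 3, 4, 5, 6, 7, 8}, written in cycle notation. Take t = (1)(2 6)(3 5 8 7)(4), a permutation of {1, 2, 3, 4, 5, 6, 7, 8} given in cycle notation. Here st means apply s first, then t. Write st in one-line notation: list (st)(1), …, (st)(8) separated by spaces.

(st)(x) = t(s(x)). Computing each image: t(s(1)) = t(3) = 5, t(s(2)) = t(5) = 8, t(s(3)) = t(8) = 7, t(s(4)) = t(7) = 3, t(s(5)) = t(6) = 2, t(s(6)) = t(2) = 6, t(s(7)) = t(1) = 1, t(s(8)) = t(4) = 4.
Hence st = [5 8 7 3 2 6 1 4].

5 8 7 3 2 6 1 4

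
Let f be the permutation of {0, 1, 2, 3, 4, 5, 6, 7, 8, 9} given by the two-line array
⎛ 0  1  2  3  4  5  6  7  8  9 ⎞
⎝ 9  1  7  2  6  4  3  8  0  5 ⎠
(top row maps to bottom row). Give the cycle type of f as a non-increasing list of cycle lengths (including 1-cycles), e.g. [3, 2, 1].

[9, 1]

The disjoint cycles are (0, 9, 5, 4, 6, 3, 2, 7, 8)(1), with lengths 9, 1 in non-increasing order.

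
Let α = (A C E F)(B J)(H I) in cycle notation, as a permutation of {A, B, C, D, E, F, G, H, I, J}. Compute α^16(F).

F lies in the 4-cycle (A C E F).
On a 4-cycle, α^4 is the identity, so α^16 = α^0 there (16 ≡ 0 mod 4).
So α^16(F) = F.

F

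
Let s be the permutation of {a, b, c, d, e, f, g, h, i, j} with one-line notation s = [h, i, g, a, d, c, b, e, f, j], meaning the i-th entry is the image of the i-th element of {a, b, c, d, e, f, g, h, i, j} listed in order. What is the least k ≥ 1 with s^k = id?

Decomposing into disjoint cycles gives cycle lengths 5, 4, 1.
Since disjoint cycles commute, ord(s) = lcm(5, 4) = 20.

20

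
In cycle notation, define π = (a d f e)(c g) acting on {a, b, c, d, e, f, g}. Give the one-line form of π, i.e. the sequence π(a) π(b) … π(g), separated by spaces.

Reading each image from the cycles: a↦d, b↦b, c↦g, d↦f, e↦a, f↦e, g↦c.
So the one-line form is d b g f a e c.

d b g f a e c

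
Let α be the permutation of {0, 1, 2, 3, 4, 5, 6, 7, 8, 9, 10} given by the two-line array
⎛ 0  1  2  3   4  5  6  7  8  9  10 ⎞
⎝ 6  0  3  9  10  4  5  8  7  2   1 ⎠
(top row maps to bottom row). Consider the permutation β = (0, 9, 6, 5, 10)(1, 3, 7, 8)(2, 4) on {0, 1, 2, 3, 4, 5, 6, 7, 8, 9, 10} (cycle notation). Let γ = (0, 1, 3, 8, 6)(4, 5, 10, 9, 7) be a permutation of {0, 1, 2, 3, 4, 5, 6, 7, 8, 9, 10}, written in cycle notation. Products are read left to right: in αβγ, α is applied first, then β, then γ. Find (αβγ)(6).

9

(αβγ)(6) = γ(β(α(6))). α(6) = 5, then β(5) = 10, then γ(10) = 9, so the result is 9.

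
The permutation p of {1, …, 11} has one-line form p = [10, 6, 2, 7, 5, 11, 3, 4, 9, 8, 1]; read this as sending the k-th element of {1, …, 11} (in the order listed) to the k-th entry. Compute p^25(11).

2

Tracing 11 → 1 → … returns to 11 after 9 steps, so 11 lies in a 9-cycle (1 10 8 4 7 3 2 6 11).
Since the cycle has length 9, p^25 acts on it the same as p^7 (25 mod 9 = 7).
Stepping 7 places around the cycle: 11 → 1 → 10 → 8 → 4 → 7 → 3 → 2.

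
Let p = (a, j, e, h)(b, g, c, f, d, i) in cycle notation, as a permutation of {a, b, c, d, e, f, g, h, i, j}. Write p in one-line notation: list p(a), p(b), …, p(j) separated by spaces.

j g f i h d c a b e

Reading each image from the cycles: a→j, b→g, c→f, d→i, e→h, f→d, g→c, h→a, i→b, j→e.
Listing these in domain order gives j g f i h d c a b e.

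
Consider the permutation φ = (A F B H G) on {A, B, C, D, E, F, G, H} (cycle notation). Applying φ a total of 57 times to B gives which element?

G

B lies in the 5-cycle (A F B H G).
On a 5-cycle, φ^5 is the identity, so φ^57 = φ^2 there (57 ≡ 2 mod 5).
Stepping 2 places around the cycle: B → H → G.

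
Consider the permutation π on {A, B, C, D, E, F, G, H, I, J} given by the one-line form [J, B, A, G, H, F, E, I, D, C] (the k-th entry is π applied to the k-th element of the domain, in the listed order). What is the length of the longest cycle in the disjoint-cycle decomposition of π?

5

Decomposing into disjoint cycles gives (A, J, C)(D, G, E, H, I); the longest has length 5.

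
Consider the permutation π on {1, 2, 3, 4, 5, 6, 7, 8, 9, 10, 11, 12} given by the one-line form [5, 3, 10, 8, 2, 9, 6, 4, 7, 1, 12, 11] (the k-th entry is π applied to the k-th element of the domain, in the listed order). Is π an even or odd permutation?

even

In disjoint-cycle form the cycle lengths are 5, 3, 2, 2.
A cycle is odd iff its length is even; π has 2 even-length cycles, so sgn(π) = (−1)^2 and π is even.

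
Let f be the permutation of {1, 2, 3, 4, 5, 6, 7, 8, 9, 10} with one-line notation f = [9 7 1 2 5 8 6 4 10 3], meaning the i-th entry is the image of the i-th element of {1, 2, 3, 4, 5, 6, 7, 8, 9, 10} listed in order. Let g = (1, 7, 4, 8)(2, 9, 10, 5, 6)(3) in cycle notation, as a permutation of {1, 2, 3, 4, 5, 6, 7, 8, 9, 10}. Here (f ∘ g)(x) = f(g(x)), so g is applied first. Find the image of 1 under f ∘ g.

6

g(1) = 7, then f(7) = 6; composing gives (f ∘ g)(1) = 6.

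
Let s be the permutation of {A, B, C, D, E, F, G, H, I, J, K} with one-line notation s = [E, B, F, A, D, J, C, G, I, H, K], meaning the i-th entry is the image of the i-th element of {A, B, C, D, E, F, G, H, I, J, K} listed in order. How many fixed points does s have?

3

The fixed points (elements with s(x) = x) are {B, I, K}, so there are 3.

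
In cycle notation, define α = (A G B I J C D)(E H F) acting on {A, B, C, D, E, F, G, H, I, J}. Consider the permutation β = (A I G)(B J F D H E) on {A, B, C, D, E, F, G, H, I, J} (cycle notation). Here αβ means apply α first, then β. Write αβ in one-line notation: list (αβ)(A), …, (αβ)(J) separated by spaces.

A G H I E B J D F C

For each element, apply α then β: A → G → A; B → I → G; C → D → H; D → A → I; E → H → E; F → E → B; G → B → J; H → F → D; I → J → F; J → C → C.
So αβ in one-line form is A G H I E B J D F C.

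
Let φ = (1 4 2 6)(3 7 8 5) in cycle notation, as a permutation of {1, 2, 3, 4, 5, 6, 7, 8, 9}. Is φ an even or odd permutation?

even

The cycle lengths are 4, 4, 1.
A cycle of length ℓ contributes ℓ−1 transpositions, so φ is a product of 3 + 3 = 6 transpositions — even.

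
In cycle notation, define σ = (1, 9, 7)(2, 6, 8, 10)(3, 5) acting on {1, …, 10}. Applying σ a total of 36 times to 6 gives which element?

6 lies in the 4-cycle (2, 6, 8, 10).
Since the cycle has length 4, σ^36 acts on it the same as σ^0 (36 mod 4 = 0).
So σ^36(6) = 6.

6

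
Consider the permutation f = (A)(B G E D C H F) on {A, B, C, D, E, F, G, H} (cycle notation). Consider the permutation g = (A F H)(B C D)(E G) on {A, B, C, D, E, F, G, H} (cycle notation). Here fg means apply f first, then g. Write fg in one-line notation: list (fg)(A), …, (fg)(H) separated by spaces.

(fg)(x) = g(f(x)). Computing each image: g(f(A)) = g(A) = F, g(f(B)) = g(G) = E, g(f(C)) = g(H) = A, g(f(D)) = g(C) = D, g(f(E)) = g(D) = B, g(f(F)) = g(B) = C, g(f(G)) = g(E) = G, g(f(H)) = g(F) = H.
Hence fg = [F E A D B C G H].

F E A D B C G H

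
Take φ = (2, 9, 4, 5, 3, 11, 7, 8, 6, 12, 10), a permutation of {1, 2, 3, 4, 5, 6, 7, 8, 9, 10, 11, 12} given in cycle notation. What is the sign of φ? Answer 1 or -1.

1

The cycle lengths are 11, 1.
A cycle is odd iff its length is even; φ has 0 even-length cycles, so sgn(φ) = (−1)^0 and φ is even.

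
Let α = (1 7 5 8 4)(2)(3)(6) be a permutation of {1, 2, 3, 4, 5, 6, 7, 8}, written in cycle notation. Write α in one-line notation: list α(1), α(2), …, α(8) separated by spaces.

Each element maps to the next entry in its cycle (wrapping to the front): 1→7, 2→2, 3→3, 4→1, 5→8, 6→6, 7→5, 8→4.
Listing these in domain order gives 7 2 3 1 8 6 5 4.

7 2 3 1 8 6 5 4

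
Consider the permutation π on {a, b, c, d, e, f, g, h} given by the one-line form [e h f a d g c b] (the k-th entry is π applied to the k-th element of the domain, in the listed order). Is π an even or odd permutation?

odd

In disjoint-cycle form the cycle lengths are 3, 3, 2.
A cycle of length ℓ contributes ℓ−1 transpositions, so π is a product of 2 + 2 + 1 = 5 transpositions — odd.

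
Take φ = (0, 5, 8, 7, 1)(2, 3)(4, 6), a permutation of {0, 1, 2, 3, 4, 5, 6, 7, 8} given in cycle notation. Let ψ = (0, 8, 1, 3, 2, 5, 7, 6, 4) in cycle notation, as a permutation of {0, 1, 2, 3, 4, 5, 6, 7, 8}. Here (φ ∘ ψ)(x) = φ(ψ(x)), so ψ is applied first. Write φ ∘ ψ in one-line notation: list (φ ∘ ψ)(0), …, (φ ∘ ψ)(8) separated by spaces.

7 2 8 3 5 1 6 4 0

For each element, apply ψ then φ: 0 → 8 → 7; 1 → 3 → 2; 2 → 5 → 8; 3 → 2 → 3; 4 → 0 → 5; 5 → 7 → 1; 6 → 4 → 6; 7 → 6 → 4; 8 → 1 → 0.
Collecting the images, φ ∘ ψ = [7 2 8 3 5 1 6 4 0].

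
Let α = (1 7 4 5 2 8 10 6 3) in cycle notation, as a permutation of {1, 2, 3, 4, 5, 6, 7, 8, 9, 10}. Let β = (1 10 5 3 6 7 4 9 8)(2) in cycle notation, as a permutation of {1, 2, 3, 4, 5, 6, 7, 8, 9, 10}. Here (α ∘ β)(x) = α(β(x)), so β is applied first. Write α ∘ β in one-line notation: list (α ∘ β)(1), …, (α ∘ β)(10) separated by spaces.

Chase each element through β then α: 1 → 10 → 6; 2 → 2 → 8; 3 → 6 → 3; 4 → 9 → 9; 5 → 3 → 1; 6 → 7 → 4; 7 → 4 → 5; 8 → 1 → 7; 9 → 8 → 10; 10 → 5 → 2.
Collecting the images, α ∘ β = [6 8 3 9 1 4 5 7 10 2].

6 8 3 9 1 4 5 7 10 2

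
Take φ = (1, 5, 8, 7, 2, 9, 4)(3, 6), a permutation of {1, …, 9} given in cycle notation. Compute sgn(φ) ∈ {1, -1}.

The cycle lengths are 7, 2.
A cycle is odd iff its length is even; φ has 1 even-length cycle, so sgn(φ) = (−1)^1 and φ is odd.

-1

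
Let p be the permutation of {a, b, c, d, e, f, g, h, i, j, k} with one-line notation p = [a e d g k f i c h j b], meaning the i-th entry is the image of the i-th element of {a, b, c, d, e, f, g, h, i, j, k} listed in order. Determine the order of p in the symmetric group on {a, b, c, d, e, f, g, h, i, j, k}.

15

Writing p as disjoint cycles, the cycle lengths are 5, 3, 1, 1, 1.
The order of p is the least common multiple of its cycle lengths: lcm(5, 3) = 15.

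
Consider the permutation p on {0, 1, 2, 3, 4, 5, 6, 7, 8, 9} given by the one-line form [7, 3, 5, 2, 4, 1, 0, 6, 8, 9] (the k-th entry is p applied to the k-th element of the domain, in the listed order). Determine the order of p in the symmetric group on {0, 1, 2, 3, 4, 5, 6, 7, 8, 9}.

12

The disjoint-cycle form of p has cycle lengths 4, 3, 1, 1, 1.
The order of p is the least common multiple of its cycle lengths: lcm(4, 3) = 12.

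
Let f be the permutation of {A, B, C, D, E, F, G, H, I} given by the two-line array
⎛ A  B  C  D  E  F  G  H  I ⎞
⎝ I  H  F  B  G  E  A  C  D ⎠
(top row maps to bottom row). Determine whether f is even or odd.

even

In disjoint-cycle form the cycle lengths are 9.
A cycle is odd iff its length is even; f has 0 even-length cycles, so sgn(f) = (−1)^0 and f is even.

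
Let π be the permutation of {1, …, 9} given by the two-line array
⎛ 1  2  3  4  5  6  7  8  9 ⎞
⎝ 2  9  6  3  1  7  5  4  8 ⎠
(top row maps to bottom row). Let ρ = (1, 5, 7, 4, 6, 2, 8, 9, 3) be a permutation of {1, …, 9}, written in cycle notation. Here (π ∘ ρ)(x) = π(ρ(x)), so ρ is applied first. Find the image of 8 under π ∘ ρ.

8

First apply ρ: ρ(8) = 9, then π(9) = 8. Thus (π ∘ ρ)(8) = 8.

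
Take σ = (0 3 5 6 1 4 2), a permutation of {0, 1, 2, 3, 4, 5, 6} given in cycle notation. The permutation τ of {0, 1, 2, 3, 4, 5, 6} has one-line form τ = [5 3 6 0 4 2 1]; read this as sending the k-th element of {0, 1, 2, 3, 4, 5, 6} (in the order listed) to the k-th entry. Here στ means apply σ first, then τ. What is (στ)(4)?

σ(4) = 2, then τ(2) = 6; composing gives (στ)(4) = 6.

6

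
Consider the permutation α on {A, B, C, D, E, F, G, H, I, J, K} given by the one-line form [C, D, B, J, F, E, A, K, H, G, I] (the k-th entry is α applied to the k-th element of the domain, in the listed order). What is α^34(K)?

I

Tracing K → I → … returns to K after 3 steps, so K lies in a 3-cycle (H K I).
On a 3-cycle, α^3 is the identity, so α^34 = α^1 there (34 ≡ 1 mod 3).
Stepping 1 place around the cycle: K → I.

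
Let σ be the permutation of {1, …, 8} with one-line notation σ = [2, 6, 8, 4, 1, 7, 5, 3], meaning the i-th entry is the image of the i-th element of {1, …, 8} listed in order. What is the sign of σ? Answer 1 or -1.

In disjoint-cycle form the cycle lengths are 5, 2, 1.
A cycle of length ℓ contributes ℓ−1 transpositions, so σ is a product of 4 + 1 = 5 transpositions — odd.

-1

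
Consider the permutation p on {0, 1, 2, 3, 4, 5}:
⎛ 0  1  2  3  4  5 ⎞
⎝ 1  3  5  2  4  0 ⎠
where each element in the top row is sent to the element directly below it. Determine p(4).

4

The entry below 4 in the array is 4, so p(4) = 4.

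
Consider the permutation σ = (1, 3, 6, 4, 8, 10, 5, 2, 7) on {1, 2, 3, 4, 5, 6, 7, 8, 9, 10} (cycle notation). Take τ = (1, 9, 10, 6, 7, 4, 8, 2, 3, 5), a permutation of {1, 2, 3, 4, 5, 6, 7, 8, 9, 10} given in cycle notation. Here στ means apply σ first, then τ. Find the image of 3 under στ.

7

(στ)(3) = τ(σ(3)). σ(3) = 6, then τ(6) = 7. So (στ)(3) = 7.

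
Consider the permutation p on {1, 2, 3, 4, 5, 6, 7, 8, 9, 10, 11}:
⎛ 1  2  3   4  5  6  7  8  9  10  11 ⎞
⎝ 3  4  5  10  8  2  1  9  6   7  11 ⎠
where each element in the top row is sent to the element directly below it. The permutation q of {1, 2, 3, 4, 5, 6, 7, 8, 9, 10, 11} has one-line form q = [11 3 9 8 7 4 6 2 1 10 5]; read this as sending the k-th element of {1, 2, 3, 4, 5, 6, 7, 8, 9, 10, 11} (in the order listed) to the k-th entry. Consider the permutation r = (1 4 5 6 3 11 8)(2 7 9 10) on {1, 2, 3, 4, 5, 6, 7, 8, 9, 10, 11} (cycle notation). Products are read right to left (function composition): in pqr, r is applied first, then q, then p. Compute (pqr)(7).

Apply the permutations in order: r(7) = 9, then q(9) = 1, then p(1) = 3. So (pqr)(7) = 3.

3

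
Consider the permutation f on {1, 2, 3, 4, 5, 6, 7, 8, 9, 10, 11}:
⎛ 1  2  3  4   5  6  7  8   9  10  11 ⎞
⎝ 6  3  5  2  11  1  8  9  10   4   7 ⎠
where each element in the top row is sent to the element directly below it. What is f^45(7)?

7

Tracing 7 → 8 → … returns to 7 after 9 steps, so 7 lies in a 9-cycle (2 3 5 11 7 8 9 10 4).
Powers repeat with period 9 on this cycle, and 45 mod 9 = 0, so f^45(7) = f^0(7).
So f^45(7) = 7.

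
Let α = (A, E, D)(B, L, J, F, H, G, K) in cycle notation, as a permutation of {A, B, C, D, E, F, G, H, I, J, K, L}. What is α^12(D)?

D lies in the 3-cycle (A, E, D).
Since the cycle has length 3, α^12 acts on it the same as α^0 (12 mod 3 = 0).
So α^12(D) = D.

D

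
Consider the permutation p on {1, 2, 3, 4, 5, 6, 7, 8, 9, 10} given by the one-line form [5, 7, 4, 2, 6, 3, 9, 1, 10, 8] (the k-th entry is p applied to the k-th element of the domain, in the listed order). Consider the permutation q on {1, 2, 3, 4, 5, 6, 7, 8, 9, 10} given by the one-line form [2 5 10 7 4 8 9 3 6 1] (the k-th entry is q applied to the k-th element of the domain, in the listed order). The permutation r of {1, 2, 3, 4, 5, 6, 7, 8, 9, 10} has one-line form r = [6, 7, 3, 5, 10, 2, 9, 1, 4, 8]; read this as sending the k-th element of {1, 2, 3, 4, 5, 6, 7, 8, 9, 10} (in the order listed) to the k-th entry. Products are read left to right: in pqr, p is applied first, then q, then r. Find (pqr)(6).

Apply the permutations in order: p(6) = 3, then q(3) = 10, then r(10) = 8. So (pqr)(6) = 8.

8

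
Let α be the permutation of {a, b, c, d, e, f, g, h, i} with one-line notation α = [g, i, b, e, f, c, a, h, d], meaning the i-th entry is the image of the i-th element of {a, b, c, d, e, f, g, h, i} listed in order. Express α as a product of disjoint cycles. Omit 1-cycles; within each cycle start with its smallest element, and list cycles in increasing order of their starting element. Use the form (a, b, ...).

(a, g)(b, i, d, e, f, c)

Iterating α from a gives a → g → a; that is the 2-cycle (a, g).
Repeating from the next unused element and collecting all non-trivial cycles gives (a, g)(b, i, d, e, f, c).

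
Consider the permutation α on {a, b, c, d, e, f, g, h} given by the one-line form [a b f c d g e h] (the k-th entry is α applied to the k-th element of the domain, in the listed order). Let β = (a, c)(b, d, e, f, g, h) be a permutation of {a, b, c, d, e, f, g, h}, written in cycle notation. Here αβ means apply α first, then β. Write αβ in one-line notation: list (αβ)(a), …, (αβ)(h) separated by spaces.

c d g a e h f b

(αβ)(x) = β(α(x)). Computing each image: β(α(a)) = β(a) = c, β(α(b)) = β(b) = d, β(α(c)) = β(f) = g, β(α(d)) = β(c) = a, β(α(e)) = β(d) = e, β(α(f)) = β(g) = h, β(α(g)) = β(e) = f, β(α(h)) = β(h) = b.
Hence αβ = [c d g a e h f b].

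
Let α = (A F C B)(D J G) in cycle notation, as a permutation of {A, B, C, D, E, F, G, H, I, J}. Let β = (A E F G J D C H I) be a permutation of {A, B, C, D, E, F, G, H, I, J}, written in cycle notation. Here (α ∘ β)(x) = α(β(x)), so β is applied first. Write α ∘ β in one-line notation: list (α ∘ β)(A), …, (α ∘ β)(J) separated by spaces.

For each element, apply β then α: A → E → E; B → B → A; C → H → H; D → C → B; E → F → C; F → G → D; G → J → G; H → I → I; I → A → F; J → D → J.
So α ∘ β in one-line form is E A H B C D G I F J.

E A H B C D G I F J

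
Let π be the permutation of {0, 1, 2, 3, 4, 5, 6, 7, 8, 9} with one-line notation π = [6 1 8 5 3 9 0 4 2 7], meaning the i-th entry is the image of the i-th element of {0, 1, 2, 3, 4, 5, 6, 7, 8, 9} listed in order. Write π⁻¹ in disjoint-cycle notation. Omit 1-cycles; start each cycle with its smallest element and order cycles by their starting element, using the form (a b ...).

(0 6)(2 8)(3 4 7 9 5)

The cycle decomposition of π is (0 6)(2 8)(3 5 9 7 4).
Reversing each cycle (and rotating so the smallest element leads) gives π⁻¹ = (0 6)(2 8)(3 4 7 9 5).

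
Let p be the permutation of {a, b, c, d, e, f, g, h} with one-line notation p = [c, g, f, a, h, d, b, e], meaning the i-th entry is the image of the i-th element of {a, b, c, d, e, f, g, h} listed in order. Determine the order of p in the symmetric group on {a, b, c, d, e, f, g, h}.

Decomposing into disjoint cycles gives cycle lengths 4, 2, 2.
Since disjoint cycles commute, ord(p) = lcm(4, 2, 2) = 4.

4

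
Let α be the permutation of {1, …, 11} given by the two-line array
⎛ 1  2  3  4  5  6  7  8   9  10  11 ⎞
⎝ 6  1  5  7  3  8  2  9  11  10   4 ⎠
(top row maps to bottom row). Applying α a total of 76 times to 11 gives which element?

Tracing 11 → 4 → … returns to 11 after 8 steps, so 11 lies in an 8-cycle (1, 6, 8, 9, 11, 4, 7, 2).
Since the cycle has length 8, α^76 acts on it the same as α^4 (76 mod 8 = 4).
Stepping 4 places around the cycle: 11 → 4 → 7 → 2 → 1.

1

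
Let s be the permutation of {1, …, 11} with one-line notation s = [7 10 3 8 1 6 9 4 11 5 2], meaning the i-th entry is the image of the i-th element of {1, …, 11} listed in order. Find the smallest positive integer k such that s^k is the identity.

14

Decomposing into disjoint cycles gives cycle lengths 7, 2, 1, 1.
Since disjoint cycles commute, ord(s) = lcm(7, 2) = 14.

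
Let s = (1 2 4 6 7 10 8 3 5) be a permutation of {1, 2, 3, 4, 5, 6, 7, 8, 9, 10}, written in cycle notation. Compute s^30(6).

8

6 lies in the 9-cycle (1 2 4 6 7 10 8 3 5).
On a 9-cycle, s^9 is the identity, so s^30 = s^3 there (30 ≡ 3 mod 9).
Advancing 3 steps from 6: 6 → 7 → 10 → 8.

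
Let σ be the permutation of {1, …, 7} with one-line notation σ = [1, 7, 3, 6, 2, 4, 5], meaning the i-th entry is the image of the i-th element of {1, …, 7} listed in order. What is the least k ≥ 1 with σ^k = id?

Writing σ as disjoint cycles, the cycle lengths are 3, 2, 1, 1.
The order is lcm(3, 2) = 6.

6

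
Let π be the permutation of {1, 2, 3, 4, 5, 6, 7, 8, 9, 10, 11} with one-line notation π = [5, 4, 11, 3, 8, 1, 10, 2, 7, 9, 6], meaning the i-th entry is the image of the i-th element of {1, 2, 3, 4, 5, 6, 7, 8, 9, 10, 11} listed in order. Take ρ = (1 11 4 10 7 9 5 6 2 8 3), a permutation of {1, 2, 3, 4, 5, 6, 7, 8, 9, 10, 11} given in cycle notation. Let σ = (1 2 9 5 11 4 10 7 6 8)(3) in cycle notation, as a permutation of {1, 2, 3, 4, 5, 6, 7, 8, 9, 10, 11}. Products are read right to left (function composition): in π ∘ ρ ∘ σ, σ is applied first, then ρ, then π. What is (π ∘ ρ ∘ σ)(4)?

(π ∘ ρ ∘ σ)(4) = π(ρ(σ(4))). σ(4) = 10, then ρ(10) = 7, then π(7) = 10, so the result is 10.

10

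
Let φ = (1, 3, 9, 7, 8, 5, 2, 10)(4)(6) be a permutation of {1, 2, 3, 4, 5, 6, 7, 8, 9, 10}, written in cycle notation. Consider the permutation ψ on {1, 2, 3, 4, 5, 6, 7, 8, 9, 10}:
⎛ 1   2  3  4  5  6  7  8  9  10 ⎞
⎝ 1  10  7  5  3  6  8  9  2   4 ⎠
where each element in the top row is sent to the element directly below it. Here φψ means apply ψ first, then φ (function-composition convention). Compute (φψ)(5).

First apply ψ: ψ(5) = 3, then φ(3) = 9. Thus (φψ)(5) = 9.

9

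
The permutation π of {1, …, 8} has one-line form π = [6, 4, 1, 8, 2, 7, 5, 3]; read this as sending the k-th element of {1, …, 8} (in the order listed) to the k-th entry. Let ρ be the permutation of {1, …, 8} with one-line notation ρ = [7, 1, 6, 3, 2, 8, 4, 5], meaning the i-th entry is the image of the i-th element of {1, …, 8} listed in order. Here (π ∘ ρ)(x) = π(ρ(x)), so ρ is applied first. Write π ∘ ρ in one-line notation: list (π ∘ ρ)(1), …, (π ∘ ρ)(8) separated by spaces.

For each element, apply ρ then π: 1 → 7 → 5; 2 → 1 → 6; 3 → 6 → 7; 4 → 3 → 1; 5 → 2 → 4; 6 → 8 → 3; 7 → 4 → 8; 8 → 5 → 2.
So π ∘ ρ in one-line form is 5 6 7 1 4 3 8 2.

5 6 7 1 4 3 8 2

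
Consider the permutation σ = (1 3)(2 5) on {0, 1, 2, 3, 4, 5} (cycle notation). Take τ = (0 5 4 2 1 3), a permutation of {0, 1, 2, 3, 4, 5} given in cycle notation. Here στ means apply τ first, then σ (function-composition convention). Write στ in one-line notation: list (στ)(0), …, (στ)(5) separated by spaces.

(στ)(x) = σ(τ(x)). Computing each image: σ(τ(0)) = σ(5) = 2, σ(τ(1)) = σ(3) = 1, σ(τ(2)) = σ(1) = 3, σ(τ(3)) = σ(0) = 0, σ(τ(4)) = σ(2) = 5, σ(τ(5)) = σ(4) = 4.
Hence στ = [2 1 3 0 5 4].

2 1 3 0 5 4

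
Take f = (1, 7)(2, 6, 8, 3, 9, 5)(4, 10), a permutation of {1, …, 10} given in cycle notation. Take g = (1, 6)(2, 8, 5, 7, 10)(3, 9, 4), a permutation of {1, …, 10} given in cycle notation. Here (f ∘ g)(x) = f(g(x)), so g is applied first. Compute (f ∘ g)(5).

1

(f ∘ g)(5) = f(g(5)). g(5) = 7, then f(7) = 1. So (f ∘ g)(5) = 1.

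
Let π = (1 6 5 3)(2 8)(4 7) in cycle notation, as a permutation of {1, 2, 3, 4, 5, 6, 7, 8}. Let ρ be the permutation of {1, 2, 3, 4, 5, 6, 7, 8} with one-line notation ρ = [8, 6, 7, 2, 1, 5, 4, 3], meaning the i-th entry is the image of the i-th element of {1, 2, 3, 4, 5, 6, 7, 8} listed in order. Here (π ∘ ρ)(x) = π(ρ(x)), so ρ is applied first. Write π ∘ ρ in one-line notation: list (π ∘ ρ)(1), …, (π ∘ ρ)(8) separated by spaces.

2 5 4 8 6 3 7 1

(π ∘ ρ)(x) = π(ρ(x)). Computing each image: π(ρ(1)) = π(8) = 2, π(ρ(2)) = π(6) = 5, π(ρ(3)) = π(7) = 4, π(ρ(4)) = π(2) = 8, π(ρ(5)) = π(1) = 6, π(ρ(6)) = π(5) = 3, π(ρ(7)) = π(4) = 7, π(ρ(8)) = π(3) = 1.
Hence π ∘ ρ = [2 5 4 8 6 3 7 1].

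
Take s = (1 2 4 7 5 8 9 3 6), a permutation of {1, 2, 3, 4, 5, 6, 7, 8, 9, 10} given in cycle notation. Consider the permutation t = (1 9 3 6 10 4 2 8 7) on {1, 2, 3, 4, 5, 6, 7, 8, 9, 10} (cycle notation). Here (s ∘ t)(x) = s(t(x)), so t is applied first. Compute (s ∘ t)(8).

First apply t: t(8) = 7, then s(7) = 5. Thus (s ∘ t)(8) = 5.

5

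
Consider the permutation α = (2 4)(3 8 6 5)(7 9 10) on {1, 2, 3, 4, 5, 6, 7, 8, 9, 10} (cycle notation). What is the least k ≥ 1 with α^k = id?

12

The disjoint cycles have lengths 4, 3, 2, 1.
The order is lcm(4, 3, 2) = 12.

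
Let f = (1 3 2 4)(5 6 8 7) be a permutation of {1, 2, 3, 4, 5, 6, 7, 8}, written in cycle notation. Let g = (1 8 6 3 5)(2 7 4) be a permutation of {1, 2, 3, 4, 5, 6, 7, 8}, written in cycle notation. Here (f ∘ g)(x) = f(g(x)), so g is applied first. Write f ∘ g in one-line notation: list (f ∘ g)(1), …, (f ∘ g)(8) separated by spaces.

(f ∘ g)(x) = f(g(x)). Computing each image: f(g(1)) = f(8) = 7, f(g(2)) = f(7) = 5, f(g(3)) = f(5) = 6, f(g(4)) = f(2) = 4, f(g(5)) = f(1) = 3, f(g(6)) = f(3) = 2, f(g(7)) = f(4) = 1, f(g(8)) = f(6) = 8.
Hence f ∘ g = [7 5 6 4 3 2 1 8].

7 5 6 4 3 2 1 8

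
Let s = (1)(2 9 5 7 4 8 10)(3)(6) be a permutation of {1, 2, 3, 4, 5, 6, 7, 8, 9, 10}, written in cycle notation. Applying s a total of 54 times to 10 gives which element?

10 lies in the 7-cycle (2 9 5 7 4 8 10).
On a 7-cycle, s^7 is the identity, so s^54 = s^5 there (54 ≡ 5 mod 7).
Stepping 5 places around the cycle: 10 → 2 → 9 → 5 → 7 → 4.

4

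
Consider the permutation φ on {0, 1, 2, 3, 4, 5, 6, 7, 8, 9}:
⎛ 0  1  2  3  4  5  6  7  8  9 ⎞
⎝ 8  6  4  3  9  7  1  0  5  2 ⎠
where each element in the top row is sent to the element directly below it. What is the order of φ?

Decomposing into disjoint cycles gives cycle lengths 4, 3, 2, 1.
Since disjoint cycles commute, ord(φ) = lcm(4, 3, 2) = 12.

12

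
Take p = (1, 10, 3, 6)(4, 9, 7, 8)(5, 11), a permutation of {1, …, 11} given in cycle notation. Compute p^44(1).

1

1 lies in the 4-cycle (1, 10, 3, 6).
Since the cycle has length 4, p^44 acts on it the same as p^0 (44 mod 4 = 0).
So p^44(1) = 1.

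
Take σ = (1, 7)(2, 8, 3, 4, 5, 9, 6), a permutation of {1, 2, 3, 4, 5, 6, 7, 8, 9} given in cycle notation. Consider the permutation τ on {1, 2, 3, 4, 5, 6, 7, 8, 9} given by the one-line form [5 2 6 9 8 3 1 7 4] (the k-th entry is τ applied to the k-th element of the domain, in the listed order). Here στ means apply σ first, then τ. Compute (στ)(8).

First apply σ: σ(8) = 3, then τ(3) = 6. Thus (στ)(8) = 6.

6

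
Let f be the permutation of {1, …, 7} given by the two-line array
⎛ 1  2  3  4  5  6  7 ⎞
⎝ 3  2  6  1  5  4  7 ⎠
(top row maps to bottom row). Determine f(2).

The entry below 2 in the array is 2, so f(2) = 2.

2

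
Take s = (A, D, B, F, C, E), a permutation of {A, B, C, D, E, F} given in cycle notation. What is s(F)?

C

In the cycle (A, D, B, F, C, E), F is followed by C, so s(F) = C.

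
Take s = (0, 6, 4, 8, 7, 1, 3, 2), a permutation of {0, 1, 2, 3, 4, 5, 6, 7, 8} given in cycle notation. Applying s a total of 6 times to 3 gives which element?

3 lies in the 8-cycle (0, 6, 4, 8, 7, 1, 3, 2).
Advancing 6 steps from 3: 3 → 2 → 0 → 6 → 4 → 8 → 7.

7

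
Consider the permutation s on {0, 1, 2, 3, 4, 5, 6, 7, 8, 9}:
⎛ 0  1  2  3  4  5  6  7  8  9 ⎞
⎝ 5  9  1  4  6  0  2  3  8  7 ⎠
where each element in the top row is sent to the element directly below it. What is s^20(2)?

Tracing 2 → 1 → … returns to 2 after 7 steps, so 2 lies in a 7-cycle (1, 9, 7, 3, 4, 6, 2).
Since the cycle has length 7, s^20 acts on it the same as s^6 (20 mod 7 = 6).
Stepping 6 places around the cycle: 2 → 1 → 9 → 7 → 3 → 4 → 6.

6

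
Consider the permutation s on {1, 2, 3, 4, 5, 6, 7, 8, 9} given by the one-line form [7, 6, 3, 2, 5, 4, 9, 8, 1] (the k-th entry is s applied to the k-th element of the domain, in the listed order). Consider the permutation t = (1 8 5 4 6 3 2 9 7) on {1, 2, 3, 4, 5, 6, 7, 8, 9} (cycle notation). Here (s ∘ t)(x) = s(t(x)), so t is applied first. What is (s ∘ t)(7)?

7

t(7) = 1, then s(1) = 7; composing gives (s ∘ t)(7) = 7.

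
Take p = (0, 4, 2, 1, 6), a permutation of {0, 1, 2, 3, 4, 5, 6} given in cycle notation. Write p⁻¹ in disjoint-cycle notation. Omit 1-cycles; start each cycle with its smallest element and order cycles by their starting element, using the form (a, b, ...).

(0, 6, 1, 2, 4)

Inverting a permutation written in cycle notation just reverses the order within every cycle.
After reversing and putting each cycle's least element first, p⁻¹ = (0, 6, 1, 2, 4).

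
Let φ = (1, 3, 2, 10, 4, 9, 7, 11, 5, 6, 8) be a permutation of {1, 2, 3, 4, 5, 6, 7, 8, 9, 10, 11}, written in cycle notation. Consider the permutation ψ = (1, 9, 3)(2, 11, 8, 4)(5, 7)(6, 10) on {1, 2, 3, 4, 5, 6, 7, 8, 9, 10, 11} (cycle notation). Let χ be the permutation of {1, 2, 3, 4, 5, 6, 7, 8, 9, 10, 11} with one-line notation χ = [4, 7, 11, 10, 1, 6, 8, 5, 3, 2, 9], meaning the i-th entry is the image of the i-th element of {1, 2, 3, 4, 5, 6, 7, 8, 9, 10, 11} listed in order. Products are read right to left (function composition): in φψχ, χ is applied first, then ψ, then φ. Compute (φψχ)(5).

Apply the permutations in order: χ(5) = 1, then ψ(1) = 9, then φ(9) = 7. So (φψχ)(5) = 7.

7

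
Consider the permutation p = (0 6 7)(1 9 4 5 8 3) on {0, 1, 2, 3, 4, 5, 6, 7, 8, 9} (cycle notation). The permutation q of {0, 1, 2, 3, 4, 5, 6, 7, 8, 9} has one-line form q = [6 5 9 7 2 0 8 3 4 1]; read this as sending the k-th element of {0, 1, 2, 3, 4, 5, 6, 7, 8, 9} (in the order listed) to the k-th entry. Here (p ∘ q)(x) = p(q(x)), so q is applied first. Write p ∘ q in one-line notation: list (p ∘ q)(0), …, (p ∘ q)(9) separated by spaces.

(p ∘ q)(x) = p(q(x)). Computing each image: p(q(0)) = p(6) = 7, p(q(1)) = p(5) = 8, p(q(2)) = p(9) = 4, p(q(3)) = p(7) = 0, p(q(4)) = p(2) = 2, p(q(5)) = p(0) = 6, p(q(6)) = p(8) = 3, p(q(7)) = p(3) = 1, p(q(8)) = p(4) = 5, p(q(9)) = p(1) = 9.
Hence p ∘ q = [7 8 4 0 2 6 3 1 5 9].

7 8 4 0 2 6 3 1 5 9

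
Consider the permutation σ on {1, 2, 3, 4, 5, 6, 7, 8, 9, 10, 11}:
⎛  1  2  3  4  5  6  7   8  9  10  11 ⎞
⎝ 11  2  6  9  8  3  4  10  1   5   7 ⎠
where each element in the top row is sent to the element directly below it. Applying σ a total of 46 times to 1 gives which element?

Tracing 1 → 11 → … returns to 1 after 5 steps, so 1 lies in a 5-cycle (1, 11, 7, 4, 9).
Since the cycle has length 5, σ^46 acts on it the same as σ^1 (46 mod 5 = 1).
Advancing 1 step from 1: 1 → 11.

11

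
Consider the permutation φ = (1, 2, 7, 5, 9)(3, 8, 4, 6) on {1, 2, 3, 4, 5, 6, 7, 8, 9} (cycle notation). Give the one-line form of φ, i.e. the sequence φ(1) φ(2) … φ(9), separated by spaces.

Reading each image from the cycles: 1↦2, 2↦7, 3↦8, 4↦6, 5↦9, 6↦3, 7↦5, 8↦4, 9↦1.
So the one-line form is 2 7 8 6 9 3 5 4 1.

2 7 8 6 9 3 5 4 1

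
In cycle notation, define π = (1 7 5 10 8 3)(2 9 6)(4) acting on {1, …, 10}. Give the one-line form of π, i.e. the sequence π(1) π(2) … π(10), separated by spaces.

7 9 1 4 10 2 5 3 6 8

Reading each image from the cycles: 1→7, 2→9, 3→1, 4→4, 5→10, 6→2, 7→5, 8→3, 9→6, 10→8.
So the one-line form is 7 9 1 4 10 2 5 3 6 8.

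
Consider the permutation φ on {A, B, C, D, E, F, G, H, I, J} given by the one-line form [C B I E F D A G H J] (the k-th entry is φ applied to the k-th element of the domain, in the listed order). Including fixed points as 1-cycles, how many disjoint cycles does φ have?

The cycle decomposition is (A C I H G)(B)(D E F)(J), which has 4 cycles (counting 1-cycles).

4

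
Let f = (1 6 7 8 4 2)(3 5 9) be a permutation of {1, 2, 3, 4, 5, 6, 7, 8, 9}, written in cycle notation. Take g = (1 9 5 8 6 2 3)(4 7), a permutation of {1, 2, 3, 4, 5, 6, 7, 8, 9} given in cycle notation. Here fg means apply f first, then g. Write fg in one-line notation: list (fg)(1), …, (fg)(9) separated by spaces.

2 9 8 3 5 4 6 7 1

For each element, apply f then g: 1 → 6 → 2; 2 → 1 → 9; 3 → 5 → 8; 4 → 2 → 3; 5 → 9 → 5; 6 → 7 → 4; 7 → 8 → 6; 8 → 4 → 7; 9 → 3 → 1.
Collecting the images, fg = [2 9 8 3 5 4 6 7 1].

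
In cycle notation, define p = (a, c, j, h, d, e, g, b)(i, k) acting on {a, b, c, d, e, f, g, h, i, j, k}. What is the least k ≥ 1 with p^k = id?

8

The disjoint cycles have lengths 8, 2, 1.
The order of p is the least common multiple of its cycle lengths: lcm(8, 2) = 8.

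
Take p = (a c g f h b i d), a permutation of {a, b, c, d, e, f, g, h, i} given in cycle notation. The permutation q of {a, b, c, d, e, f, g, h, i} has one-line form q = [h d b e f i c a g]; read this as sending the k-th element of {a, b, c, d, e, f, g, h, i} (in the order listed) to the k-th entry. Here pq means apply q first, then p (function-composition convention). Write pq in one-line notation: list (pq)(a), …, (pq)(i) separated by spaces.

b a i e h d g c f

Chase each element through q then p: a → h → b; b → d → a; c → b → i; d → e → e; e → f → h; f → i → d; g → c → g; h → a → c; i → g → f.
So pq in one-line form is b a i e h d g c f.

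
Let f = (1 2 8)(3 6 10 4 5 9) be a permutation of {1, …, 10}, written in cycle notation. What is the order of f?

The disjoint cycles have lengths 6, 3, 1.
The order is lcm(6, 3) = 6.

6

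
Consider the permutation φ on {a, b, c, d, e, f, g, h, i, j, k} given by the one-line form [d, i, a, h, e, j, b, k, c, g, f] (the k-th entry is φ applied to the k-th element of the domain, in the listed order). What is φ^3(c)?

Tracing c → a → … returns to c after 10 steps, so c lies in a 10-cycle (a d h k f j g b i c).
Advancing 3 steps from c: c → a → d → h.

h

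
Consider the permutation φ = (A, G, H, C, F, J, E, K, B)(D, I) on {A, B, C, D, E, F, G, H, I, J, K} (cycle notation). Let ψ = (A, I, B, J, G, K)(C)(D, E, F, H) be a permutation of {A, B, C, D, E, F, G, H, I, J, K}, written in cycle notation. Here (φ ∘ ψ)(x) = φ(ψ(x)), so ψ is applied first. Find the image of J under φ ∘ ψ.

H

First apply ψ: ψ(J) = G, then φ(G) = H. Thus (φ ∘ ψ)(J) = H.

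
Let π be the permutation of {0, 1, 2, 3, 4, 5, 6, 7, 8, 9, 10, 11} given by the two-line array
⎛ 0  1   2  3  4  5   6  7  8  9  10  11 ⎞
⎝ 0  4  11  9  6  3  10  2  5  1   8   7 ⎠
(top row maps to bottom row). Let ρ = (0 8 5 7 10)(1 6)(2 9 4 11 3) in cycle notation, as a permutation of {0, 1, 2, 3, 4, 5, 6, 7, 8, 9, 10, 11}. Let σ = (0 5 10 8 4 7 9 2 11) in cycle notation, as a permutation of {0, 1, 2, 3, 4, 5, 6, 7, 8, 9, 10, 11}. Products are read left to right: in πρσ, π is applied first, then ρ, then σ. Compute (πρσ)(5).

(πρσ)(5) = σ(ρ(π(5))). π(5) = 3, then ρ(3) = 2, then σ(2) = 11, so the result is 11.

11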